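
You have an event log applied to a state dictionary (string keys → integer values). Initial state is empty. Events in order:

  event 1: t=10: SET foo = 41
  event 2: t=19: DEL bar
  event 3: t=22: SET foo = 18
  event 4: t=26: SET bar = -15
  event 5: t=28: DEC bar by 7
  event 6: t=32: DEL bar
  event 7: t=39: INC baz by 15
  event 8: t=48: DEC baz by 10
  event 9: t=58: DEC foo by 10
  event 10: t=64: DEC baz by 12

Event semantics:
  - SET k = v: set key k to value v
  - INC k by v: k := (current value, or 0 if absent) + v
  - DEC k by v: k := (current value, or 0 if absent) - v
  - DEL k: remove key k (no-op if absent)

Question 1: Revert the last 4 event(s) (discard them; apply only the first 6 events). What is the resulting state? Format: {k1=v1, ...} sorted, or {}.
Keep first 6 events (discard last 4):
  after event 1 (t=10: SET foo = 41): {foo=41}
  after event 2 (t=19: DEL bar): {foo=41}
  after event 3 (t=22: SET foo = 18): {foo=18}
  after event 4 (t=26: SET bar = -15): {bar=-15, foo=18}
  after event 5 (t=28: DEC bar by 7): {bar=-22, foo=18}
  after event 6 (t=32: DEL bar): {foo=18}

Answer: {foo=18}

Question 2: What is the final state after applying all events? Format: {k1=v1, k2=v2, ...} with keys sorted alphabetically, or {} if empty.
  after event 1 (t=10: SET foo = 41): {foo=41}
  after event 2 (t=19: DEL bar): {foo=41}
  after event 3 (t=22: SET foo = 18): {foo=18}
  after event 4 (t=26: SET bar = -15): {bar=-15, foo=18}
  after event 5 (t=28: DEC bar by 7): {bar=-22, foo=18}
  after event 6 (t=32: DEL bar): {foo=18}
  after event 7 (t=39: INC baz by 15): {baz=15, foo=18}
  after event 8 (t=48: DEC baz by 10): {baz=5, foo=18}
  after event 9 (t=58: DEC foo by 10): {baz=5, foo=8}
  after event 10 (t=64: DEC baz by 12): {baz=-7, foo=8}

Answer: {baz=-7, foo=8}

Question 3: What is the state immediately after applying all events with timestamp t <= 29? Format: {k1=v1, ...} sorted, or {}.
Apply events with t <= 29 (5 events):
  after event 1 (t=10: SET foo = 41): {foo=41}
  after event 2 (t=19: DEL bar): {foo=41}
  after event 3 (t=22: SET foo = 18): {foo=18}
  after event 4 (t=26: SET bar = -15): {bar=-15, foo=18}
  after event 5 (t=28: DEC bar by 7): {bar=-22, foo=18}

Answer: {bar=-22, foo=18}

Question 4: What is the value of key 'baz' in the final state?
Answer: -7

Derivation:
Track key 'baz' through all 10 events:
  event 1 (t=10: SET foo = 41): baz unchanged
  event 2 (t=19: DEL bar): baz unchanged
  event 3 (t=22: SET foo = 18): baz unchanged
  event 4 (t=26: SET bar = -15): baz unchanged
  event 5 (t=28: DEC bar by 7): baz unchanged
  event 6 (t=32: DEL bar): baz unchanged
  event 7 (t=39: INC baz by 15): baz (absent) -> 15
  event 8 (t=48: DEC baz by 10): baz 15 -> 5
  event 9 (t=58: DEC foo by 10): baz unchanged
  event 10 (t=64: DEC baz by 12): baz 5 -> -7
Final: baz = -7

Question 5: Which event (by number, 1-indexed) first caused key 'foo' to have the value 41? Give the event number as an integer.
Answer: 1

Derivation:
Looking for first event where foo becomes 41:
  event 1: foo (absent) -> 41  <-- first match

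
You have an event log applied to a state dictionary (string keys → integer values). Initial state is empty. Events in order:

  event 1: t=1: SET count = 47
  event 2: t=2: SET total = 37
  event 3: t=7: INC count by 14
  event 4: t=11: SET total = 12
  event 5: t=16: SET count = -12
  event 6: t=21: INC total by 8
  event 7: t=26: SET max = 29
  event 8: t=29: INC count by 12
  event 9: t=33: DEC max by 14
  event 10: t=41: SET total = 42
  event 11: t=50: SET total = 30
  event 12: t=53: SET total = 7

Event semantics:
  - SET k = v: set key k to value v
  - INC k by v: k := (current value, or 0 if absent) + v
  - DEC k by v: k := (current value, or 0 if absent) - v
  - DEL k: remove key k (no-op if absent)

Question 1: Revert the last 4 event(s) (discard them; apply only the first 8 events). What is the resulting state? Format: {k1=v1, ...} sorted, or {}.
Answer: {count=0, max=29, total=20}

Derivation:
Keep first 8 events (discard last 4):
  after event 1 (t=1: SET count = 47): {count=47}
  after event 2 (t=2: SET total = 37): {count=47, total=37}
  after event 3 (t=7: INC count by 14): {count=61, total=37}
  after event 4 (t=11: SET total = 12): {count=61, total=12}
  after event 5 (t=16: SET count = -12): {count=-12, total=12}
  after event 6 (t=21: INC total by 8): {count=-12, total=20}
  after event 7 (t=26: SET max = 29): {count=-12, max=29, total=20}
  after event 8 (t=29: INC count by 12): {count=0, max=29, total=20}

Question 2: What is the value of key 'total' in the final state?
Track key 'total' through all 12 events:
  event 1 (t=1: SET count = 47): total unchanged
  event 2 (t=2: SET total = 37): total (absent) -> 37
  event 3 (t=7: INC count by 14): total unchanged
  event 4 (t=11: SET total = 12): total 37 -> 12
  event 5 (t=16: SET count = -12): total unchanged
  event 6 (t=21: INC total by 8): total 12 -> 20
  event 7 (t=26: SET max = 29): total unchanged
  event 8 (t=29: INC count by 12): total unchanged
  event 9 (t=33: DEC max by 14): total unchanged
  event 10 (t=41: SET total = 42): total 20 -> 42
  event 11 (t=50: SET total = 30): total 42 -> 30
  event 12 (t=53: SET total = 7): total 30 -> 7
Final: total = 7

Answer: 7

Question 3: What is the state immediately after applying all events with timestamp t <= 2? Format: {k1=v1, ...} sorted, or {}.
Apply events with t <= 2 (2 events):
  after event 1 (t=1: SET count = 47): {count=47}
  after event 2 (t=2: SET total = 37): {count=47, total=37}

Answer: {count=47, total=37}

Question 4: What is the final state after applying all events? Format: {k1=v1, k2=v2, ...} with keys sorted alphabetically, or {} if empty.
  after event 1 (t=1: SET count = 47): {count=47}
  after event 2 (t=2: SET total = 37): {count=47, total=37}
  after event 3 (t=7: INC count by 14): {count=61, total=37}
  after event 4 (t=11: SET total = 12): {count=61, total=12}
  after event 5 (t=16: SET count = -12): {count=-12, total=12}
  after event 6 (t=21: INC total by 8): {count=-12, total=20}
  after event 7 (t=26: SET max = 29): {count=-12, max=29, total=20}
  after event 8 (t=29: INC count by 12): {count=0, max=29, total=20}
  after event 9 (t=33: DEC max by 14): {count=0, max=15, total=20}
  after event 10 (t=41: SET total = 42): {count=0, max=15, total=42}
  after event 11 (t=50: SET total = 30): {count=0, max=15, total=30}
  after event 12 (t=53: SET total = 7): {count=0, max=15, total=7}

Answer: {count=0, max=15, total=7}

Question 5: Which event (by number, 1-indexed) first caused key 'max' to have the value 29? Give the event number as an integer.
Answer: 7

Derivation:
Looking for first event where max becomes 29:
  event 7: max (absent) -> 29  <-- first match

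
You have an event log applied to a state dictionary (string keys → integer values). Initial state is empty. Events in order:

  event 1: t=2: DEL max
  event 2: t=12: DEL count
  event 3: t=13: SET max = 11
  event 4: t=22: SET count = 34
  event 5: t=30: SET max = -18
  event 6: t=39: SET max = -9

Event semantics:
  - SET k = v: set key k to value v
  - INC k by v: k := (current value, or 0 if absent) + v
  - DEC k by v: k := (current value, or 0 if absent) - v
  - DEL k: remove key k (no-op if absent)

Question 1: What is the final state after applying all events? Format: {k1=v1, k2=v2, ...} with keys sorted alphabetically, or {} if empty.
Answer: {count=34, max=-9}

Derivation:
  after event 1 (t=2: DEL max): {}
  after event 2 (t=12: DEL count): {}
  after event 3 (t=13: SET max = 11): {max=11}
  after event 4 (t=22: SET count = 34): {count=34, max=11}
  after event 5 (t=30: SET max = -18): {count=34, max=-18}
  after event 6 (t=39: SET max = -9): {count=34, max=-9}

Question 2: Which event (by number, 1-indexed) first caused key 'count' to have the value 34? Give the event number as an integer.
Answer: 4

Derivation:
Looking for first event where count becomes 34:
  event 4: count (absent) -> 34  <-- first match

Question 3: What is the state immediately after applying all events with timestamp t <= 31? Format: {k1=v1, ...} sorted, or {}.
Answer: {count=34, max=-18}

Derivation:
Apply events with t <= 31 (5 events):
  after event 1 (t=2: DEL max): {}
  after event 2 (t=12: DEL count): {}
  after event 3 (t=13: SET max = 11): {max=11}
  after event 4 (t=22: SET count = 34): {count=34, max=11}
  after event 5 (t=30: SET max = -18): {count=34, max=-18}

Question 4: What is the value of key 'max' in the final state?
Answer: -9

Derivation:
Track key 'max' through all 6 events:
  event 1 (t=2: DEL max): max (absent) -> (absent)
  event 2 (t=12: DEL count): max unchanged
  event 3 (t=13: SET max = 11): max (absent) -> 11
  event 4 (t=22: SET count = 34): max unchanged
  event 5 (t=30: SET max = -18): max 11 -> -18
  event 6 (t=39: SET max = -9): max -18 -> -9
Final: max = -9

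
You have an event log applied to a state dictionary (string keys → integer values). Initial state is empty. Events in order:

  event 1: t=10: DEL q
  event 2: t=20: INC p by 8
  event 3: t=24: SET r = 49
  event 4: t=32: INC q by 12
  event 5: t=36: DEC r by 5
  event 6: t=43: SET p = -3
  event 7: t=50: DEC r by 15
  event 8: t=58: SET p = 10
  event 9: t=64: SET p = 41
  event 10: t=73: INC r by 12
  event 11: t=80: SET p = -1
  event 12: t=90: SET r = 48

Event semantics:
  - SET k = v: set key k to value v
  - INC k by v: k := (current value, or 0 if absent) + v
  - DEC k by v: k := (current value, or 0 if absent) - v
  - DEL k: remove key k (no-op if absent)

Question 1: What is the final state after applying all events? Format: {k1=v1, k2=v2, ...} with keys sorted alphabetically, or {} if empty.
  after event 1 (t=10: DEL q): {}
  after event 2 (t=20: INC p by 8): {p=8}
  after event 3 (t=24: SET r = 49): {p=8, r=49}
  after event 4 (t=32: INC q by 12): {p=8, q=12, r=49}
  after event 5 (t=36: DEC r by 5): {p=8, q=12, r=44}
  after event 6 (t=43: SET p = -3): {p=-3, q=12, r=44}
  after event 7 (t=50: DEC r by 15): {p=-3, q=12, r=29}
  after event 8 (t=58: SET p = 10): {p=10, q=12, r=29}
  after event 9 (t=64: SET p = 41): {p=41, q=12, r=29}
  after event 10 (t=73: INC r by 12): {p=41, q=12, r=41}
  after event 11 (t=80: SET p = -1): {p=-1, q=12, r=41}
  after event 12 (t=90: SET r = 48): {p=-1, q=12, r=48}

Answer: {p=-1, q=12, r=48}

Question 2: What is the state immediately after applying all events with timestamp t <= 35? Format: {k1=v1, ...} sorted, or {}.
Apply events with t <= 35 (4 events):
  after event 1 (t=10: DEL q): {}
  after event 2 (t=20: INC p by 8): {p=8}
  after event 3 (t=24: SET r = 49): {p=8, r=49}
  after event 4 (t=32: INC q by 12): {p=8, q=12, r=49}

Answer: {p=8, q=12, r=49}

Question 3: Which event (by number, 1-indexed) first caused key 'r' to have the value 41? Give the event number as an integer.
Answer: 10

Derivation:
Looking for first event where r becomes 41:
  event 3: r = 49
  event 4: r = 49
  event 5: r = 44
  event 6: r = 44
  event 7: r = 29
  event 8: r = 29
  event 9: r = 29
  event 10: r 29 -> 41  <-- first match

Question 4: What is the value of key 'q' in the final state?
Answer: 12

Derivation:
Track key 'q' through all 12 events:
  event 1 (t=10: DEL q): q (absent) -> (absent)
  event 2 (t=20: INC p by 8): q unchanged
  event 3 (t=24: SET r = 49): q unchanged
  event 4 (t=32: INC q by 12): q (absent) -> 12
  event 5 (t=36: DEC r by 5): q unchanged
  event 6 (t=43: SET p = -3): q unchanged
  event 7 (t=50: DEC r by 15): q unchanged
  event 8 (t=58: SET p = 10): q unchanged
  event 9 (t=64: SET p = 41): q unchanged
  event 10 (t=73: INC r by 12): q unchanged
  event 11 (t=80: SET p = -1): q unchanged
  event 12 (t=90: SET r = 48): q unchanged
Final: q = 12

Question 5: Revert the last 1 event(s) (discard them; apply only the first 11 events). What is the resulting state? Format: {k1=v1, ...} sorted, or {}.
Answer: {p=-1, q=12, r=41}

Derivation:
Keep first 11 events (discard last 1):
  after event 1 (t=10: DEL q): {}
  after event 2 (t=20: INC p by 8): {p=8}
  after event 3 (t=24: SET r = 49): {p=8, r=49}
  after event 4 (t=32: INC q by 12): {p=8, q=12, r=49}
  after event 5 (t=36: DEC r by 5): {p=8, q=12, r=44}
  after event 6 (t=43: SET p = -3): {p=-3, q=12, r=44}
  after event 7 (t=50: DEC r by 15): {p=-3, q=12, r=29}
  after event 8 (t=58: SET p = 10): {p=10, q=12, r=29}
  after event 9 (t=64: SET p = 41): {p=41, q=12, r=29}
  after event 10 (t=73: INC r by 12): {p=41, q=12, r=41}
  after event 11 (t=80: SET p = -1): {p=-1, q=12, r=41}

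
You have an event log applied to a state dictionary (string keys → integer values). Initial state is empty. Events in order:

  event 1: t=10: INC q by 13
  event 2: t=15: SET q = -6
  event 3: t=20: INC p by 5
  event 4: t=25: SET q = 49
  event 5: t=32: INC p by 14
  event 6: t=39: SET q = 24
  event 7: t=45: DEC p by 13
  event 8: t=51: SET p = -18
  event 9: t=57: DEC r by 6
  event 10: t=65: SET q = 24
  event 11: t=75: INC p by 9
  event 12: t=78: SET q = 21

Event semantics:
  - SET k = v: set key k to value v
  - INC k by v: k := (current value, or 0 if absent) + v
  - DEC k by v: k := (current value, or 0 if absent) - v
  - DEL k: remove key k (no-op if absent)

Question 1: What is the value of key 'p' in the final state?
Answer: -9

Derivation:
Track key 'p' through all 12 events:
  event 1 (t=10: INC q by 13): p unchanged
  event 2 (t=15: SET q = -6): p unchanged
  event 3 (t=20: INC p by 5): p (absent) -> 5
  event 4 (t=25: SET q = 49): p unchanged
  event 5 (t=32: INC p by 14): p 5 -> 19
  event 6 (t=39: SET q = 24): p unchanged
  event 7 (t=45: DEC p by 13): p 19 -> 6
  event 8 (t=51: SET p = -18): p 6 -> -18
  event 9 (t=57: DEC r by 6): p unchanged
  event 10 (t=65: SET q = 24): p unchanged
  event 11 (t=75: INC p by 9): p -18 -> -9
  event 12 (t=78: SET q = 21): p unchanged
Final: p = -9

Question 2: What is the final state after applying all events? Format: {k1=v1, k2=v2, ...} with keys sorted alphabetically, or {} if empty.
  after event 1 (t=10: INC q by 13): {q=13}
  after event 2 (t=15: SET q = -6): {q=-6}
  after event 3 (t=20: INC p by 5): {p=5, q=-6}
  after event 4 (t=25: SET q = 49): {p=5, q=49}
  after event 5 (t=32: INC p by 14): {p=19, q=49}
  after event 6 (t=39: SET q = 24): {p=19, q=24}
  after event 7 (t=45: DEC p by 13): {p=6, q=24}
  after event 8 (t=51: SET p = -18): {p=-18, q=24}
  after event 9 (t=57: DEC r by 6): {p=-18, q=24, r=-6}
  after event 10 (t=65: SET q = 24): {p=-18, q=24, r=-6}
  after event 11 (t=75: INC p by 9): {p=-9, q=24, r=-6}
  after event 12 (t=78: SET q = 21): {p=-9, q=21, r=-6}

Answer: {p=-9, q=21, r=-6}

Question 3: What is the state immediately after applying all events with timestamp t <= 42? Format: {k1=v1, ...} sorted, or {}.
Apply events with t <= 42 (6 events):
  after event 1 (t=10: INC q by 13): {q=13}
  after event 2 (t=15: SET q = -6): {q=-6}
  after event 3 (t=20: INC p by 5): {p=5, q=-6}
  after event 4 (t=25: SET q = 49): {p=5, q=49}
  after event 5 (t=32: INC p by 14): {p=19, q=49}
  after event 6 (t=39: SET q = 24): {p=19, q=24}

Answer: {p=19, q=24}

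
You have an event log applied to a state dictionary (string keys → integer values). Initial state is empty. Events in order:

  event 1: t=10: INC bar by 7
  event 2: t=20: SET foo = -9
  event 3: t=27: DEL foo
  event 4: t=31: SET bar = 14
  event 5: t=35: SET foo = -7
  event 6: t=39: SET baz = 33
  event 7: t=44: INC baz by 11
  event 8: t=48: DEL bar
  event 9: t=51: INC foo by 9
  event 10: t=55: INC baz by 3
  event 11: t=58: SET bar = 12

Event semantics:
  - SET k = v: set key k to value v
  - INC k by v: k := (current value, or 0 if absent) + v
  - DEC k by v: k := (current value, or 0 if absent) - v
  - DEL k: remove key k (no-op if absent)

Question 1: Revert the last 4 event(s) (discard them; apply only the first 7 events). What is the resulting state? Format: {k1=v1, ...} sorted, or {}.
Answer: {bar=14, baz=44, foo=-7}

Derivation:
Keep first 7 events (discard last 4):
  after event 1 (t=10: INC bar by 7): {bar=7}
  after event 2 (t=20: SET foo = -9): {bar=7, foo=-9}
  after event 3 (t=27: DEL foo): {bar=7}
  after event 4 (t=31: SET bar = 14): {bar=14}
  after event 5 (t=35: SET foo = -7): {bar=14, foo=-7}
  after event 6 (t=39: SET baz = 33): {bar=14, baz=33, foo=-7}
  after event 7 (t=44: INC baz by 11): {bar=14, baz=44, foo=-7}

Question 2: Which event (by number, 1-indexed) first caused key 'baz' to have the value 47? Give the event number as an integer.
Answer: 10

Derivation:
Looking for first event where baz becomes 47:
  event 6: baz = 33
  event 7: baz = 44
  event 8: baz = 44
  event 9: baz = 44
  event 10: baz 44 -> 47  <-- first match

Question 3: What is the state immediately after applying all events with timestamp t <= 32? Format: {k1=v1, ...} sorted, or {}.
Apply events with t <= 32 (4 events):
  after event 1 (t=10: INC bar by 7): {bar=7}
  after event 2 (t=20: SET foo = -9): {bar=7, foo=-9}
  after event 3 (t=27: DEL foo): {bar=7}
  after event 4 (t=31: SET bar = 14): {bar=14}

Answer: {bar=14}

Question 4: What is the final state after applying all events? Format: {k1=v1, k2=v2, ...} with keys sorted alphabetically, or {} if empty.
  after event 1 (t=10: INC bar by 7): {bar=7}
  after event 2 (t=20: SET foo = -9): {bar=7, foo=-9}
  after event 3 (t=27: DEL foo): {bar=7}
  after event 4 (t=31: SET bar = 14): {bar=14}
  after event 5 (t=35: SET foo = -7): {bar=14, foo=-7}
  after event 6 (t=39: SET baz = 33): {bar=14, baz=33, foo=-7}
  after event 7 (t=44: INC baz by 11): {bar=14, baz=44, foo=-7}
  after event 8 (t=48: DEL bar): {baz=44, foo=-7}
  after event 9 (t=51: INC foo by 9): {baz=44, foo=2}
  after event 10 (t=55: INC baz by 3): {baz=47, foo=2}
  after event 11 (t=58: SET bar = 12): {bar=12, baz=47, foo=2}

Answer: {bar=12, baz=47, foo=2}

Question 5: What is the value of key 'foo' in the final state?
Answer: 2

Derivation:
Track key 'foo' through all 11 events:
  event 1 (t=10: INC bar by 7): foo unchanged
  event 2 (t=20: SET foo = -9): foo (absent) -> -9
  event 3 (t=27: DEL foo): foo -9 -> (absent)
  event 4 (t=31: SET bar = 14): foo unchanged
  event 5 (t=35: SET foo = -7): foo (absent) -> -7
  event 6 (t=39: SET baz = 33): foo unchanged
  event 7 (t=44: INC baz by 11): foo unchanged
  event 8 (t=48: DEL bar): foo unchanged
  event 9 (t=51: INC foo by 9): foo -7 -> 2
  event 10 (t=55: INC baz by 3): foo unchanged
  event 11 (t=58: SET bar = 12): foo unchanged
Final: foo = 2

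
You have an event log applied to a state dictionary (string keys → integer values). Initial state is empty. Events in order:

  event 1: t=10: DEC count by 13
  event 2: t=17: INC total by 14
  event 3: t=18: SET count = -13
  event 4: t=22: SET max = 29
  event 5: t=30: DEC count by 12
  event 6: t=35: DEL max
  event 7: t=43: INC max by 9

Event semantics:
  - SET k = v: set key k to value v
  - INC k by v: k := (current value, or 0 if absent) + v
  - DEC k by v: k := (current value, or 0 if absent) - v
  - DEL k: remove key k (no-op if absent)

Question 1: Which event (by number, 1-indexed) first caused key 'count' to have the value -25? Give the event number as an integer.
Answer: 5

Derivation:
Looking for first event where count becomes -25:
  event 1: count = -13
  event 2: count = -13
  event 3: count = -13
  event 4: count = -13
  event 5: count -13 -> -25  <-- first match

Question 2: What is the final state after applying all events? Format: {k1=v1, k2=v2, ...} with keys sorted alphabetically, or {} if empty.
Answer: {count=-25, max=9, total=14}

Derivation:
  after event 1 (t=10: DEC count by 13): {count=-13}
  after event 2 (t=17: INC total by 14): {count=-13, total=14}
  after event 3 (t=18: SET count = -13): {count=-13, total=14}
  after event 4 (t=22: SET max = 29): {count=-13, max=29, total=14}
  after event 5 (t=30: DEC count by 12): {count=-25, max=29, total=14}
  after event 6 (t=35: DEL max): {count=-25, total=14}
  after event 7 (t=43: INC max by 9): {count=-25, max=9, total=14}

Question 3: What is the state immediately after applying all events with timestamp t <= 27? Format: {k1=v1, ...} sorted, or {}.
Apply events with t <= 27 (4 events):
  after event 1 (t=10: DEC count by 13): {count=-13}
  after event 2 (t=17: INC total by 14): {count=-13, total=14}
  after event 3 (t=18: SET count = -13): {count=-13, total=14}
  after event 4 (t=22: SET max = 29): {count=-13, max=29, total=14}

Answer: {count=-13, max=29, total=14}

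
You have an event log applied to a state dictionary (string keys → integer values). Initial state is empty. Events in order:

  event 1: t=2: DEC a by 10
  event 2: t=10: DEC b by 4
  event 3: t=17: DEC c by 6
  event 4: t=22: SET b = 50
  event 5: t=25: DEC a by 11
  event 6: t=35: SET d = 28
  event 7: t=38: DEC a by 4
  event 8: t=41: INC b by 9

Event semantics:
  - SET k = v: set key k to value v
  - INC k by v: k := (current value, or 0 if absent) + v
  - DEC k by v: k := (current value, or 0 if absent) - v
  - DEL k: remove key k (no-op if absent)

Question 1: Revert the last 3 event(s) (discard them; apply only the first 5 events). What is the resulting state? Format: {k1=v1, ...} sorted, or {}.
Answer: {a=-21, b=50, c=-6}

Derivation:
Keep first 5 events (discard last 3):
  after event 1 (t=2: DEC a by 10): {a=-10}
  after event 2 (t=10: DEC b by 4): {a=-10, b=-4}
  after event 3 (t=17: DEC c by 6): {a=-10, b=-4, c=-6}
  after event 4 (t=22: SET b = 50): {a=-10, b=50, c=-6}
  after event 5 (t=25: DEC a by 11): {a=-21, b=50, c=-6}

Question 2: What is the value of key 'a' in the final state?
Answer: -25

Derivation:
Track key 'a' through all 8 events:
  event 1 (t=2: DEC a by 10): a (absent) -> -10
  event 2 (t=10: DEC b by 4): a unchanged
  event 3 (t=17: DEC c by 6): a unchanged
  event 4 (t=22: SET b = 50): a unchanged
  event 5 (t=25: DEC a by 11): a -10 -> -21
  event 6 (t=35: SET d = 28): a unchanged
  event 7 (t=38: DEC a by 4): a -21 -> -25
  event 8 (t=41: INC b by 9): a unchanged
Final: a = -25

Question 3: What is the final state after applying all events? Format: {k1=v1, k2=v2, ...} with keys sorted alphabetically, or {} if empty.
Answer: {a=-25, b=59, c=-6, d=28}

Derivation:
  after event 1 (t=2: DEC a by 10): {a=-10}
  after event 2 (t=10: DEC b by 4): {a=-10, b=-4}
  after event 3 (t=17: DEC c by 6): {a=-10, b=-4, c=-6}
  after event 4 (t=22: SET b = 50): {a=-10, b=50, c=-6}
  after event 5 (t=25: DEC a by 11): {a=-21, b=50, c=-6}
  after event 6 (t=35: SET d = 28): {a=-21, b=50, c=-6, d=28}
  after event 7 (t=38: DEC a by 4): {a=-25, b=50, c=-6, d=28}
  after event 8 (t=41: INC b by 9): {a=-25, b=59, c=-6, d=28}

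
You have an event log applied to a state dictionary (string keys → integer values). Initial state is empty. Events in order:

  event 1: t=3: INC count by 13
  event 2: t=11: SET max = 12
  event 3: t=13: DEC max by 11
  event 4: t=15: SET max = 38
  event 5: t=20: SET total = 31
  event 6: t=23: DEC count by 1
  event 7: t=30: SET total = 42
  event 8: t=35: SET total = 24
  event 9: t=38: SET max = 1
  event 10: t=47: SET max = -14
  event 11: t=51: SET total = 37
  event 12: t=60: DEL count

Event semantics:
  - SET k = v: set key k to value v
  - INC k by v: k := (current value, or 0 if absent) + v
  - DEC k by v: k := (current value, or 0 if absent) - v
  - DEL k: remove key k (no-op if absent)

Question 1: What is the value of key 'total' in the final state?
Track key 'total' through all 12 events:
  event 1 (t=3: INC count by 13): total unchanged
  event 2 (t=11: SET max = 12): total unchanged
  event 3 (t=13: DEC max by 11): total unchanged
  event 4 (t=15: SET max = 38): total unchanged
  event 5 (t=20: SET total = 31): total (absent) -> 31
  event 6 (t=23: DEC count by 1): total unchanged
  event 7 (t=30: SET total = 42): total 31 -> 42
  event 8 (t=35: SET total = 24): total 42 -> 24
  event 9 (t=38: SET max = 1): total unchanged
  event 10 (t=47: SET max = -14): total unchanged
  event 11 (t=51: SET total = 37): total 24 -> 37
  event 12 (t=60: DEL count): total unchanged
Final: total = 37

Answer: 37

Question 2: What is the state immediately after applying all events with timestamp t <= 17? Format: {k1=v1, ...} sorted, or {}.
Apply events with t <= 17 (4 events):
  after event 1 (t=3: INC count by 13): {count=13}
  after event 2 (t=11: SET max = 12): {count=13, max=12}
  after event 3 (t=13: DEC max by 11): {count=13, max=1}
  after event 4 (t=15: SET max = 38): {count=13, max=38}

Answer: {count=13, max=38}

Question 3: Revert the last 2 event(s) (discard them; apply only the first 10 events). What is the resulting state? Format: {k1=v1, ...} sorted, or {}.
Answer: {count=12, max=-14, total=24}

Derivation:
Keep first 10 events (discard last 2):
  after event 1 (t=3: INC count by 13): {count=13}
  after event 2 (t=11: SET max = 12): {count=13, max=12}
  after event 3 (t=13: DEC max by 11): {count=13, max=1}
  after event 4 (t=15: SET max = 38): {count=13, max=38}
  after event 5 (t=20: SET total = 31): {count=13, max=38, total=31}
  after event 6 (t=23: DEC count by 1): {count=12, max=38, total=31}
  after event 7 (t=30: SET total = 42): {count=12, max=38, total=42}
  after event 8 (t=35: SET total = 24): {count=12, max=38, total=24}
  after event 9 (t=38: SET max = 1): {count=12, max=1, total=24}
  after event 10 (t=47: SET max = -14): {count=12, max=-14, total=24}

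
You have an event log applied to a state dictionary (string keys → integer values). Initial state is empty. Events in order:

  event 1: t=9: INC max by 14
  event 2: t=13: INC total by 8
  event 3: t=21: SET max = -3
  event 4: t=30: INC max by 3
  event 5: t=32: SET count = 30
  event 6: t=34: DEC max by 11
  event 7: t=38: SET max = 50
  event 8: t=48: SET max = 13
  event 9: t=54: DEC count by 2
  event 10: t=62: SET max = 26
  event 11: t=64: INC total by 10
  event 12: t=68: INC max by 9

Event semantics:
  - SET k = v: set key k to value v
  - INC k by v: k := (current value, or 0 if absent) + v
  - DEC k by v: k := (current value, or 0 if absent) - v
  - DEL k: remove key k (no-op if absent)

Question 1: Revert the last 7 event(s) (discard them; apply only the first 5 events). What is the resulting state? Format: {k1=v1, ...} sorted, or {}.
Keep first 5 events (discard last 7):
  after event 1 (t=9: INC max by 14): {max=14}
  after event 2 (t=13: INC total by 8): {max=14, total=8}
  after event 3 (t=21: SET max = -3): {max=-3, total=8}
  after event 4 (t=30: INC max by 3): {max=0, total=8}
  after event 5 (t=32: SET count = 30): {count=30, max=0, total=8}

Answer: {count=30, max=0, total=8}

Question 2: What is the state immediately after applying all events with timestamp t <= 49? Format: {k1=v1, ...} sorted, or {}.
Answer: {count=30, max=13, total=8}

Derivation:
Apply events with t <= 49 (8 events):
  after event 1 (t=9: INC max by 14): {max=14}
  after event 2 (t=13: INC total by 8): {max=14, total=8}
  after event 3 (t=21: SET max = -3): {max=-3, total=8}
  after event 4 (t=30: INC max by 3): {max=0, total=8}
  after event 5 (t=32: SET count = 30): {count=30, max=0, total=8}
  after event 6 (t=34: DEC max by 11): {count=30, max=-11, total=8}
  after event 7 (t=38: SET max = 50): {count=30, max=50, total=8}
  after event 8 (t=48: SET max = 13): {count=30, max=13, total=8}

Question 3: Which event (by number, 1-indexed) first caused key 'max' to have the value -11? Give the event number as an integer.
Looking for first event where max becomes -11:
  event 1: max = 14
  event 2: max = 14
  event 3: max = -3
  event 4: max = 0
  event 5: max = 0
  event 6: max 0 -> -11  <-- first match

Answer: 6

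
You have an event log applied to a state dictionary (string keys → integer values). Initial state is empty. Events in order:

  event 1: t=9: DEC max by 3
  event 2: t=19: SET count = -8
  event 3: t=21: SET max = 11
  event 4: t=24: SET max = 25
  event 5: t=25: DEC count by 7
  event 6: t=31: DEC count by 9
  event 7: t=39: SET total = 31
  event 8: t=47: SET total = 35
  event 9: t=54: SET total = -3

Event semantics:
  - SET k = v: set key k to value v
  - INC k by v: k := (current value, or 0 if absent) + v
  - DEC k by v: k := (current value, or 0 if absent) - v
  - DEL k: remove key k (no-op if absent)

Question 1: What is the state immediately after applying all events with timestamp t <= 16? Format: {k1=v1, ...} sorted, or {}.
Answer: {max=-3}

Derivation:
Apply events with t <= 16 (1 events):
  after event 1 (t=9: DEC max by 3): {max=-3}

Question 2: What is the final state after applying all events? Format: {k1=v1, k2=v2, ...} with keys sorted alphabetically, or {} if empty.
  after event 1 (t=9: DEC max by 3): {max=-3}
  after event 2 (t=19: SET count = -8): {count=-8, max=-3}
  after event 3 (t=21: SET max = 11): {count=-8, max=11}
  after event 4 (t=24: SET max = 25): {count=-8, max=25}
  after event 5 (t=25: DEC count by 7): {count=-15, max=25}
  after event 6 (t=31: DEC count by 9): {count=-24, max=25}
  after event 7 (t=39: SET total = 31): {count=-24, max=25, total=31}
  after event 8 (t=47: SET total = 35): {count=-24, max=25, total=35}
  after event 9 (t=54: SET total = -3): {count=-24, max=25, total=-3}

Answer: {count=-24, max=25, total=-3}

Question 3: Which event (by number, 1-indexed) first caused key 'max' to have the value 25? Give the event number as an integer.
Looking for first event where max becomes 25:
  event 1: max = -3
  event 2: max = -3
  event 3: max = 11
  event 4: max 11 -> 25  <-- first match

Answer: 4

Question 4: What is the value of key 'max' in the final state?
Answer: 25

Derivation:
Track key 'max' through all 9 events:
  event 1 (t=9: DEC max by 3): max (absent) -> -3
  event 2 (t=19: SET count = -8): max unchanged
  event 3 (t=21: SET max = 11): max -3 -> 11
  event 4 (t=24: SET max = 25): max 11 -> 25
  event 5 (t=25: DEC count by 7): max unchanged
  event 6 (t=31: DEC count by 9): max unchanged
  event 7 (t=39: SET total = 31): max unchanged
  event 8 (t=47: SET total = 35): max unchanged
  event 9 (t=54: SET total = -3): max unchanged
Final: max = 25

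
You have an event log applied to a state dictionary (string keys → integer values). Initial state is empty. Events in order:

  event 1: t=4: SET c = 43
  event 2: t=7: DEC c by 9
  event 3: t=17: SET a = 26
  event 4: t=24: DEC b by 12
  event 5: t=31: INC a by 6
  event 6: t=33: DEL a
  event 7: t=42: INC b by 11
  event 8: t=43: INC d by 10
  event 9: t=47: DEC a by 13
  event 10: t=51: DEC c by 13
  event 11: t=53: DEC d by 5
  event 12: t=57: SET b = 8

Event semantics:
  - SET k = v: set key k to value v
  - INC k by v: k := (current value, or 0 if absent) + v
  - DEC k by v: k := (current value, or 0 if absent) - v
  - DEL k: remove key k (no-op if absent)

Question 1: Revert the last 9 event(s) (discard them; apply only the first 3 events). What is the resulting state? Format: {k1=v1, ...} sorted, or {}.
Keep first 3 events (discard last 9):
  after event 1 (t=4: SET c = 43): {c=43}
  after event 2 (t=7: DEC c by 9): {c=34}
  after event 3 (t=17: SET a = 26): {a=26, c=34}

Answer: {a=26, c=34}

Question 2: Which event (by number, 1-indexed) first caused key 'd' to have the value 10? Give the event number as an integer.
Answer: 8

Derivation:
Looking for first event where d becomes 10:
  event 8: d (absent) -> 10  <-- first match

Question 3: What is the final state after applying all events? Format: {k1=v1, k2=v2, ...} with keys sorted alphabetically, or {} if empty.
  after event 1 (t=4: SET c = 43): {c=43}
  after event 2 (t=7: DEC c by 9): {c=34}
  after event 3 (t=17: SET a = 26): {a=26, c=34}
  after event 4 (t=24: DEC b by 12): {a=26, b=-12, c=34}
  after event 5 (t=31: INC a by 6): {a=32, b=-12, c=34}
  after event 6 (t=33: DEL a): {b=-12, c=34}
  after event 7 (t=42: INC b by 11): {b=-1, c=34}
  after event 8 (t=43: INC d by 10): {b=-1, c=34, d=10}
  after event 9 (t=47: DEC a by 13): {a=-13, b=-1, c=34, d=10}
  after event 10 (t=51: DEC c by 13): {a=-13, b=-1, c=21, d=10}
  after event 11 (t=53: DEC d by 5): {a=-13, b=-1, c=21, d=5}
  after event 12 (t=57: SET b = 8): {a=-13, b=8, c=21, d=5}

Answer: {a=-13, b=8, c=21, d=5}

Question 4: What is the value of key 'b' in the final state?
Track key 'b' through all 12 events:
  event 1 (t=4: SET c = 43): b unchanged
  event 2 (t=7: DEC c by 9): b unchanged
  event 3 (t=17: SET a = 26): b unchanged
  event 4 (t=24: DEC b by 12): b (absent) -> -12
  event 5 (t=31: INC a by 6): b unchanged
  event 6 (t=33: DEL a): b unchanged
  event 7 (t=42: INC b by 11): b -12 -> -1
  event 8 (t=43: INC d by 10): b unchanged
  event 9 (t=47: DEC a by 13): b unchanged
  event 10 (t=51: DEC c by 13): b unchanged
  event 11 (t=53: DEC d by 5): b unchanged
  event 12 (t=57: SET b = 8): b -1 -> 8
Final: b = 8

Answer: 8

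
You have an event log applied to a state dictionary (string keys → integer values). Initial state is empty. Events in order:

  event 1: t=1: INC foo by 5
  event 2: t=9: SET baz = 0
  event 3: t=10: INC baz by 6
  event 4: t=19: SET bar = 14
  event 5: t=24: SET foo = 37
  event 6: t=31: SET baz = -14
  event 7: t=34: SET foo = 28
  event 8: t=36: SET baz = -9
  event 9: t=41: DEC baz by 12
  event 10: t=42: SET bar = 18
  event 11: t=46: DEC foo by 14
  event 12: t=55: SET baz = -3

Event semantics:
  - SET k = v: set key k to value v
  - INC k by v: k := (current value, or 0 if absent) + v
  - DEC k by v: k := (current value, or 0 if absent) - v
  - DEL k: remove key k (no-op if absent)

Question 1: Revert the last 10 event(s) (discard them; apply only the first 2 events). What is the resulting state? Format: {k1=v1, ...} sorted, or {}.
Keep first 2 events (discard last 10):
  after event 1 (t=1: INC foo by 5): {foo=5}
  after event 2 (t=9: SET baz = 0): {baz=0, foo=5}

Answer: {baz=0, foo=5}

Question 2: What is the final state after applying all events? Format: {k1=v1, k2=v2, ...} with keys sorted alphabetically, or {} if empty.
  after event 1 (t=1: INC foo by 5): {foo=5}
  after event 2 (t=9: SET baz = 0): {baz=0, foo=5}
  after event 3 (t=10: INC baz by 6): {baz=6, foo=5}
  after event 4 (t=19: SET bar = 14): {bar=14, baz=6, foo=5}
  after event 5 (t=24: SET foo = 37): {bar=14, baz=6, foo=37}
  after event 6 (t=31: SET baz = -14): {bar=14, baz=-14, foo=37}
  after event 7 (t=34: SET foo = 28): {bar=14, baz=-14, foo=28}
  after event 8 (t=36: SET baz = -9): {bar=14, baz=-9, foo=28}
  after event 9 (t=41: DEC baz by 12): {bar=14, baz=-21, foo=28}
  after event 10 (t=42: SET bar = 18): {bar=18, baz=-21, foo=28}
  after event 11 (t=46: DEC foo by 14): {bar=18, baz=-21, foo=14}
  after event 12 (t=55: SET baz = -3): {bar=18, baz=-3, foo=14}

Answer: {bar=18, baz=-3, foo=14}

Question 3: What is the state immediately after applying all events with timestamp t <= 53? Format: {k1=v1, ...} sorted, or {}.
Answer: {bar=18, baz=-21, foo=14}

Derivation:
Apply events with t <= 53 (11 events):
  after event 1 (t=1: INC foo by 5): {foo=5}
  after event 2 (t=9: SET baz = 0): {baz=0, foo=5}
  after event 3 (t=10: INC baz by 6): {baz=6, foo=5}
  after event 4 (t=19: SET bar = 14): {bar=14, baz=6, foo=5}
  after event 5 (t=24: SET foo = 37): {bar=14, baz=6, foo=37}
  after event 6 (t=31: SET baz = -14): {bar=14, baz=-14, foo=37}
  after event 7 (t=34: SET foo = 28): {bar=14, baz=-14, foo=28}
  after event 8 (t=36: SET baz = -9): {bar=14, baz=-9, foo=28}
  after event 9 (t=41: DEC baz by 12): {bar=14, baz=-21, foo=28}
  after event 10 (t=42: SET bar = 18): {bar=18, baz=-21, foo=28}
  after event 11 (t=46: DEC foo by 14): {bar=18, baz=-21, foo=14}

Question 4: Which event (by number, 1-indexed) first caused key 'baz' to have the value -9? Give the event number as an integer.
Answer: 8

Derivation:
Looking for first event where baz becomes -9:
  event 2: baz = 0
  event 3: baz = 6
  event 4: baz = 6
  event 5: baz = 6
  event 6: baz = -14
  event 7: baz = -14
  event 8: baz -14 -> -9  <-- first match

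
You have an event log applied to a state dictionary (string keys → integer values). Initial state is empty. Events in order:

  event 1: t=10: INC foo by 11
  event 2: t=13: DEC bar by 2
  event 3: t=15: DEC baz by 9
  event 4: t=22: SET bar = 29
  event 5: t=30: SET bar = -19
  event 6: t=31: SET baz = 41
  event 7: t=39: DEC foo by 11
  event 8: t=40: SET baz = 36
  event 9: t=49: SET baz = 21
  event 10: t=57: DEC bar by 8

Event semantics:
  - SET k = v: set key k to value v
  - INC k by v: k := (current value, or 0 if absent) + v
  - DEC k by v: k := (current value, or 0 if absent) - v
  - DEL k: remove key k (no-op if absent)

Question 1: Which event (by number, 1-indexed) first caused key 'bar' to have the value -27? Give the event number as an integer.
Answer: 10

Derivation:
Looking for first event where bar becomes -27:
  event 2: bar = -2
  event 3: bar = -2
  event 4: bar = 29
  event 5: bar = -19
  event 6: bar = -19
  event 7: bar = -19
  event 8: bar = -19
  event 9: bar = -19
  event 10: bar -19 -> -27  <-- first match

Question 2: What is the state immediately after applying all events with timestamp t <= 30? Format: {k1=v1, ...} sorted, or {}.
Answer: {bar=-19, baz=-9, foo=11}

Derivation:
Apply events with t <= 30 (5 events):
  after event 1 (t=10: INC foo by 11): {foo=11}
  after event 2 (t=13: DEC bar by 2): {bar=-2, foo=11}
  after event 3 (t=15: DEC baz by 9): {bar=-2, baz=-9, foo=11}
  after event 4 (t=22: SET bar = 29): {bar=29, baz=-9, foo=11}
  after event 5 (t=30: SET bar = -19): {bar=-19, baz=-9, foo=11}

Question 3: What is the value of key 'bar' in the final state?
Track key 'bar' through all 10 events:
  event 1 (t=10: INC foo by 11): bar unchanged
  event 2 (t=13: DEC bar by 2): bar (absent) -> -2
  event 3 (t=15: DEC baz by 9): bar unchanged
  event 4 (t=22: SET bar = 29): bar -2 -> 29
  event 5 (t=30: SET bar = -19): bar 29 -> -19
  event 6 (t=31: SET baz = 41): bar unchanged
  event 7 (t=39: DEC foo by 11): bar unchanged
  event 8 (t=40: SET baz = 36): bar unchanged
  event 9 (t=49: SET baz = 21): bar unchanged
  event 10 (t=57: DEC bar by 8): bar -19 -> -27
Final: bar = -27

Answer: -27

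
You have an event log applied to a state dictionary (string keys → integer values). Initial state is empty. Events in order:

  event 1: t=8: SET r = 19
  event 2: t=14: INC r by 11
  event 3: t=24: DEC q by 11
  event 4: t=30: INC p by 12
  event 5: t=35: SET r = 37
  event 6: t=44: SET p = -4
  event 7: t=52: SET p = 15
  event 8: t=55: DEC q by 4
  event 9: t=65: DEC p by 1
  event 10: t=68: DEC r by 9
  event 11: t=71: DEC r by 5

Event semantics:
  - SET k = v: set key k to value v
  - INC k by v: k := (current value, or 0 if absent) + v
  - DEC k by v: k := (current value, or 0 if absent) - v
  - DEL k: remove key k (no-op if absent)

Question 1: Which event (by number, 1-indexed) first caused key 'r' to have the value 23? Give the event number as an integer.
Looking for first event where r becomes 23:
  event 1: r = 19
  event 2: r = 30
  event 3: r = 30
  event 4: r = 30
  event 5: r = 37
  event 6: r = 37
  event 7: r = 37
  event 8: r = 37
  event 9: r = 37
  event 10: r = 28
  event 11: r 28 -> 23  <-- first match

Answer: 11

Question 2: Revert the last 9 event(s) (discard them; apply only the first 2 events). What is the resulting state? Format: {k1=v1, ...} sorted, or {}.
Answer: {r=30}

Derivation:
Keep first 2 events (discard last 9):
  after event 1 (t=8: SET r = 19): {r=19}
  after event 2 (t=14: INC r by 11): {r=30}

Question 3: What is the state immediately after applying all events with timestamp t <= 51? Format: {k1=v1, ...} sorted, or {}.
Apply events with t <= 51 (6 events):
  after event 1 (t=8: SET r = 19): {r=19}
  after event 2 (t=14: INC r by 11): {r=30}
  after event 3 (t=24: DEC q by 11): {q=-11, r=30}
  after event 4 (t=30: INC p by 12): {p=12, q=-11, r=30}
  after event 5 (t=35: SET r = 37): {p=12, q=-11, r=37}
  after event 6 (t=44: SET p = -4): {p=-4, q=-11, r=37}

Answer: {p=-4, q=-11, r=37}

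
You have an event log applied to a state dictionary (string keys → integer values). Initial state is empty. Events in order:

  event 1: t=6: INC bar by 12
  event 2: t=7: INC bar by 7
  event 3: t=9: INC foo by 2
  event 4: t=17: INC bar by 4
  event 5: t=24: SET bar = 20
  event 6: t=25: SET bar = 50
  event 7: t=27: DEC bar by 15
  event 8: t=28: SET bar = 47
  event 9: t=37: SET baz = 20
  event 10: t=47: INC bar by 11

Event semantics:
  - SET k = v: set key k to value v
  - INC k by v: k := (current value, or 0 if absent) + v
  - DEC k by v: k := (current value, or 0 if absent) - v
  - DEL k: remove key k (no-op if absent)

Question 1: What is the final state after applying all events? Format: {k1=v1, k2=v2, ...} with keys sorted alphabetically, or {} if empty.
  after event 1 (t=6: INC bar by 12): {bar=12}
  after event 2 (t=7: INC bar by 7): {bar=19}
  after event 3 (t=9: INC foo by 2): {bar=19, foo=2}
  after event 4 (t=17: INC bar by 4): {bar=23, foo=2}
  after event 5 (t=24: SET bar = 20): {bar=20, foo=2}
  after event 6 (t=25: SET bar = 50): {bar=50, foo=2}
  after event 7 (t=27: DEC bar by 15): {bar=35, foo=2}
  after event 8 (t=28: SET bar = 47): {bar=47, foo=2}
  after event 9 (t=37: SET baz = 20): {bar=47, baz=20, foo=2}
  after event 10 (t=47: INC bar by 11): {bar=58, baz=20, foo=2}

Answer: {bar=58, baz=20, foo=2}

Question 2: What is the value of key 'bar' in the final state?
Answer: 58

Derivation:
Track key 'bar' through all 10 events:
  event 1 (t=6: INC bar by 12): bar (absent) -> 12
  event 2 (t=7: INC bar by 7): bar 12 -> 19
  event 3 (t=9: INC foo by 2): bar unchanged
  event 4 (t=17: INC bar by 4): bar 19 -> 23
  event 5 (t=24: SET bar = 20): bar 23 -> 20
  event 6 (t=25: SET bar = 50): bar 20 -> 50
  event 7 (t=27: DEC bar by 15): bar 50 -> 35
  event 8 (t=28: SET bar = 47): bar 35 -> 47
  event 9 (t=37: SET baz = 20): bar unchanged
  event 10 (t=47: INC bar by 11): bar 47 -> 58
Final: bar = 58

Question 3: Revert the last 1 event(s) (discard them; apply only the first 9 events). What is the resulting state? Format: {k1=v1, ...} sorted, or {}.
Keep first 9 events (discard last 1):
  after event 1 (t=6: INC bar by 12): {bar=12}
  after event 2 (t=7: INC bar by 7): {bar=19}
  after event 3 (t=9: INC foo by 2): {bar=19, foo=2}
  after event 4 (t=17: INC bar by 4): {bar=23, foo=2}
  after event 5 (t=24: SET bar = 20): {bar=20, foo=2}
  after event 6 (t=25: SET bar = 50): {bar=50, foo=2}
  after event 7 (t=27: DEC bar by 15): {bar=35, foo=2}
  after event 8 (t=28: SET bar = 47): {bar=47, foo=2}
  after event 9 (t=37: SET baz = 20): {bar=47, baz=20, foo=2}

Answer: {bar=47, baz=20, foo=2}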